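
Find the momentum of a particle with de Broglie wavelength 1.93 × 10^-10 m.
3.43 × 10^-24 kg·m/s

From the de Broglie relation λ = h/p, we solve for p:

p = h/λ
p = (6.626 × 10^-34 J·s) / (1.93 × 10^-10 m)
p = 3.43 × 10^-24 kg·m/s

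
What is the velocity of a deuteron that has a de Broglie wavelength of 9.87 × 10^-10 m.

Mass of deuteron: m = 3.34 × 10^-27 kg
2.01 × 10^2 m/s

From the de Broglie relation λ = h/(mv), we solve for v:

v = h/(mλ)
v = (6.626 × 10^-34 J·s) / (3.34 × 10^-27 kg × 9.87 × 10^-10 m)
v = 2.01 × 10^2 m/s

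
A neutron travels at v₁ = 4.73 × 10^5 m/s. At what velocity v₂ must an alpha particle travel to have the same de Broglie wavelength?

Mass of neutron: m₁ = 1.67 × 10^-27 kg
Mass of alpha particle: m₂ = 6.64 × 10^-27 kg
v₂ = 1.19 × 10^5 m/s

For equal de Broglie wavelengths: λ₁ = λ₂

h/(m₁v₁) = h/(m₂v₂)
m₁v₁ = m₂v₂
v₂ = v₁ · (m₁/m₂)

v₂ = 4.73 × 10^5 m/s × (1.67 × 10^-27 kg / 6.64 × 10^-27 kg)
v₂ = 1.19 × 10^5 m/s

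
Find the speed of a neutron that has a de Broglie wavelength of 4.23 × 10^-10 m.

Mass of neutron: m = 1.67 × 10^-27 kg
9.38 × 10^2 m/s

From the de Broglie relation λ = h/(mv), we solve for v:

v = h/(mλ)
v = (6.626 × 10^-34 J·s) / (1.67 × 10^-27 kg × 4.23 × 10^-10 m)
v = 9.38 × 10^2 m/s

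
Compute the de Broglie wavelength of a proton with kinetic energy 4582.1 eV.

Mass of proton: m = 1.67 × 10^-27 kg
4.23 × 10^-13 m

Using λ = h/√(2mKE):

First convert KE to Joules: KE = 4582.1 eV = 7.341 × 10^-16 J

λ = h/√(2mKE)
λ = (6.626 × 10^-34 J·s) / √(2 × 1.67 × 10^-27 kg × 7.341 × 10^-16 J)
λ = 4.23 × 10^-13 m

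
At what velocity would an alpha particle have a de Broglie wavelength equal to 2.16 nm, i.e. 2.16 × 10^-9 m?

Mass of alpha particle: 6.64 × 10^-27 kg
4.62 × 10^1 m/s

From λ = h/(mv), solve for v:

v = h/(mλ)
v = (6.626 × 10^-34 J·s) / (6.64 × 10^-27 kg × 2.16 × 10^-9 m)
v = 4.62 × 10^1 m/s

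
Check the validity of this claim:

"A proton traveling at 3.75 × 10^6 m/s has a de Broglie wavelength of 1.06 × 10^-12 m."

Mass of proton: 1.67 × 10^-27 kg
False

The claim is incorrect.

Using λ = h/(mv):
λ = (6.626 × 10^-34 J·s) / (1.67 × 10^-27 kg × 3.75 × 10^6 m/s)
λ = 1.06 × 10^-13 m

The actual wavelength differs from the claimed 1.06 × 10^-12 m.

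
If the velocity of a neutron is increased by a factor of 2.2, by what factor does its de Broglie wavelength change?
The wavelength decreases by a factor of 2.2.

From λ = h/(mv), the wavelength is inversely proportional to velocity:

λ ∝ 1/v

If v → 2.2v, then λ → λ/2.2

When velocity is increased by a factor of 2.2, the wavelength decreases by a factor of 2.2.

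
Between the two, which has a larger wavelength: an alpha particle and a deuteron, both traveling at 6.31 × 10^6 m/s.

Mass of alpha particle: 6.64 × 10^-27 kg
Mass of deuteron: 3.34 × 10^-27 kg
The deuteron has the longer wavelength.

Using λ = h/(mv), since both particles have the same velocity, the wavelength depends only on mass.

For alpha particle: λ₁ = h/(m₁v) = 1.58 × 10^-14 m
For deuteron: λ₂ = h/(m₂v) = 3.14 × 10^-14 m

Since λ ∝ 1/m at constant velocity, the lighter particle has the longer wavelength.

The deuteron has the longer de Broglie wavelength.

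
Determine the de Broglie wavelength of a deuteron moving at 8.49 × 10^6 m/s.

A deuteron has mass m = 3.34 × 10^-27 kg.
2.34 × 10^-14 m

Using the de Broglie relation λ = h/(mv):

λ = h/(mv)
λ = (6.626 × 10^-34 J·s) / (3.34 × 10^-27 kg × 8.49 × 10^6 m/s)
λ = 2.34 × 10^-14 m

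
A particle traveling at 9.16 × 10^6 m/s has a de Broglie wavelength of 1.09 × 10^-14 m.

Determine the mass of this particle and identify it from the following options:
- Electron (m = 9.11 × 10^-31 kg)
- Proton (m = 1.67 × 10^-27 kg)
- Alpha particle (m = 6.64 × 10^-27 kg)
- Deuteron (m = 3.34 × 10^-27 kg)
The particle is an alpha particle.

From λ = h/(mv), solve for mass:

m = h/(λv)
m = (6.626 × 10^-34 J·s) / (1.09 × 10^-14 m × 9.16 × 10^6 m/s)
m = 6.64 × 10^-27 kg

Comparing with the listed masses, this is closest to an alpha particle.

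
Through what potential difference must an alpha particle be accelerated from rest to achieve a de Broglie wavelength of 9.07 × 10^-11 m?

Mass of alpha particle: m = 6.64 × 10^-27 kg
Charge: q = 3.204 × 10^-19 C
1.25 × 10^-2 V

From λ = h/√(2mqV), we solve for V:

λ² = h²/(2mqV)
V = h²/(2mqλ²)
V = (6.626 × 10^-34 J·s)² / (2 × 6.64 × 10^-27 kg × 3.204 × 10^-19 C × (9.07 × 10^-11 m)²)
V = 1.25 × 10^-2 V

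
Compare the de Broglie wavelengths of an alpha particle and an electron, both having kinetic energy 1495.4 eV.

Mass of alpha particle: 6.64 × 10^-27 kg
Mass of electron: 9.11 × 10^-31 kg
The electron has the longer wavelength.

Using λ = h/√(2mKE):

For alpha particle: λ₁ = h/√(2m₁KE) = 3.71 × 10^-13 m
For electron: λ₂ = h/√(2m₂KE) = 3.17 × 10^-11 m

Since λ ∝ 1/√m at constant kinetic energy, the lighter particle has the longer wavelength.

The electron has the longer de Broglie wavelength.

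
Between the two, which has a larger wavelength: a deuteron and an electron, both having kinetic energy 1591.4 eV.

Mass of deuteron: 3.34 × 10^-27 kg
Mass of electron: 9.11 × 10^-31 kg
The electron has the longer wavelength.

Using λ = h/√(2mKE):

For deuteron: λ₁ = h/√(2m₁KE) = 5.08 × 10^-13 m
For electron: λ₂ = h/√(2m₂KE) = 3.07 × 10^-11 m

Since λ ∝ 1/√m at constant kinetic energy, the lighter particle has the longer wavelength.

The electron has the longer de Broglie wavelength.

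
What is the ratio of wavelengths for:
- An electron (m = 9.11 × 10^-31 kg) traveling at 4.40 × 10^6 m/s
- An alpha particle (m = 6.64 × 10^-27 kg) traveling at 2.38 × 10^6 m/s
λ₁/λ₂ = 3.94 × 10^3

Using λ = h/(mv):

λ₁ = h/(m₁v₁) = 1.65 × 10^-10 m
λ₂ = h/(m₂v₂) = 4.19 × 10^-14 m

Ratio λ₁/λ₂ = (m₂v₂)/(m₁v₁)
         = (6.64 × 10^-27 kg × 2.38 × 10^6 m/s) / (9.11 × 10^-31 kg × 4.40 × 10^6 m/s)
         = 3.94 × 10^3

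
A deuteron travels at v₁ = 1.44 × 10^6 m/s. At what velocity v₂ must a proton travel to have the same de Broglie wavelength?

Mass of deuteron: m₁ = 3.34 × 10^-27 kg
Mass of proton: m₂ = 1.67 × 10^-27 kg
v₂ = 2.88 × 10^6 m/s

For equal de Broglie wavelengths: λ₁ = λ₂

h/(m₁v₁) = h/(m₂v₂)
m₁v₁ = m₂v₂
v₂ = v₁ · (m₁/m₂)

v₂ = 1.44 × 10^6 m/s × (3.34 × 10^-27 kg / 1.67 × 10^-27 kg)
v₂ = 2.88 × 10^6 m/s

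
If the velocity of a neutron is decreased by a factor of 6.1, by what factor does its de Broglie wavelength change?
The wavelength increases by a factor of 6.1.

From λ = h/(mv), the wavelength is inversely proportional to velocity:

λ ∝ 1/v

If v → v/6.1, then λ → 6.1λ

When velocity is decreased by a factor of 6.1, the wavelength increases by a factor of 6.1.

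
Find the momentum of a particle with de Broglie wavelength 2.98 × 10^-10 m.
2.22 × 10^-24 kg·m/s

From the de Broglie relation λ = h/p, we solve for p:

p = h/λ
p = (6.626 × 10^-34 J·s) / (2.98 × 10^-10 m)
p = 2.22 × 10^-24 kg·m/s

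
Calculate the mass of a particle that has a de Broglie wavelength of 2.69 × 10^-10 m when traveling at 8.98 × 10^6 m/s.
2.74 × 10^-31 kg

From the de Broglie relation λ = h/(mv), we solve for m:

m = h/(λv)
m = (6.626 × 10^-34 J·s) / (2.69 × 10^-10 m × 8.98 × 10^6 m/s)
m = 2.74 × 10^-31 kg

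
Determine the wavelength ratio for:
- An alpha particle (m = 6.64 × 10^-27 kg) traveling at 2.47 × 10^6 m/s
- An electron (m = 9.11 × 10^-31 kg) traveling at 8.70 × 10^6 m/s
λ₁/λ₂ = 4.83 × 10^-4

Using λ = h/(mv):

λ₁ = h/(m₁v₁) = 4.04 × 10^-14 m
λ₂ = h/(m₂v₂) = 8.36 × 10^-11 m

Ratio λ₁/λ₂ = (m₂v₂)/(m₁v₁)
         = (9.11 × 10^-31 kg × 8.70 × 10^6 m/s) / (6.64 × 10^-27 kg × 2.47 × 10^6 m/s)
         = 4.83 × 10^-4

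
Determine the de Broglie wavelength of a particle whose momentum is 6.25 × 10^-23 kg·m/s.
1.06 × 10^-11 m

Using the de Broglie relation λ = h/p:

λ = h/p
λ = (6.626 × 10^-34 J·s) / (6.25 × 10^-23 kg·m/s)
λ = 1.06 × 10^-11 m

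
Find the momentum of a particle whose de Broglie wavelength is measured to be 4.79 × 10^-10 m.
1.38 × 10^-24 kg·m/s

From the de Broglie relation λ = h/p, we solve for p:

p = h/λ
p = (6.626 × 10^-34 J·s) / (4.79 × 10^-10 m)
p = 1.38 × 10^-24 kg·m/s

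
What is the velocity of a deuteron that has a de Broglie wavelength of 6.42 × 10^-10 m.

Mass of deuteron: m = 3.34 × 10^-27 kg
3.09 × 10^2 m/s

From the de Broglie relation λ = h/(mv), we solve for v:

v = h/(mλ)
v = (6.626 × 10^-34 J·s) / (3.34 × 10^-27 kg × 6.42 × 10^-10 m)
v = 3.09 × 10^2 m/s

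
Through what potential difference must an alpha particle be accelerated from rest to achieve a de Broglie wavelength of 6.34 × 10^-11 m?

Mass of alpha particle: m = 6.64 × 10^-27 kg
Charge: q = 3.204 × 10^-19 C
2.57 × 10^-2 V

From λ = h/√(2mqV), we solve for V:

λ² = h²/(2mqV)
V = h²/(2mqλ²)
V = (6.626 × 10^-34 J·s)² / (2 × 6.64 × 10^-27 kg × 3.204 × 10^-19 C × (6.34 × 10^-11 m)²)
V = 2.57 × 10^-2 V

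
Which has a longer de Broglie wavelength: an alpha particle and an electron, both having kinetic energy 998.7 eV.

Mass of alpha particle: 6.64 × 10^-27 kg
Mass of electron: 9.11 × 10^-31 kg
The electron has the longer wavelength.

Using λ = h/√(2mKE):

For alpha particle: λ₁ = h/√(2m₁KE) = 4.55 × 10^-13 m
For electron: λ₂ = h/√(2m₂KE) = 3.88 × 10^-11 m

Since λ ∝ 1/√m at constant kinetic energy, the lighter particle has the longer wavelength.

The electron has the longer de Broglie wavelength.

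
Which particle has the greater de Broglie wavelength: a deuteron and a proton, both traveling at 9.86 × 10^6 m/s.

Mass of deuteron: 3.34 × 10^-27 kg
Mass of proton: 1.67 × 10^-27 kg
The proton has the longer wavelength.

Using λ = h/(mv), since both particles have the same velocity, the wavelength depends only on mass.

For deuteron: λ₁ = h/(m₁v) = 2.01 × 10^-14 m
For proton: λ₂ = h/(m₂v) = 4.02 × 10^-14 m

Since λ ∝ 1/m at constant velocity, the lighter particle has the longer wavelength.

The proton has the longer de Broglie wavelength.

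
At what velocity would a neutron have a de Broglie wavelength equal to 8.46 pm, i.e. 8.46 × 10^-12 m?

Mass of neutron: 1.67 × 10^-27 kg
4.69 × 10^4 m/s

From λ = h/(mv), solve for v:

v = h/(mλ)
v = (6.626 × 10^-34 J·s) / (1.67 × 10^-27 kg × 8.46 × 10^-12 m)
v = 4.69 × 10^4 m/s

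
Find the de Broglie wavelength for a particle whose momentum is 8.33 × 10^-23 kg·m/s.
7.95 × 10^-12 m

Using the de Broglie relation λ = h/p:

λ = h/p
λ = (6.626 × 10^-34 J·s) / (8.33 × 10^-23 kg·m/s)
λ = 7.95 × 10^-12 m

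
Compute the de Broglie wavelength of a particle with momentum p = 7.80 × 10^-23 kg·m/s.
8.49 × 10^-12 m

Using the de Broglie relation λ = h/p:

λ = h/p
λ = (6.626 × 10^-34 J·s) / (7.80 × 10^-23 kg·m/s)
λ = 8.49 × 10^-12 m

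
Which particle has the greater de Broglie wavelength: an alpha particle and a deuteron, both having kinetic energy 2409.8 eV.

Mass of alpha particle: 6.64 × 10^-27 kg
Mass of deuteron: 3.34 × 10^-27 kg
The deuteron has the longer wavelength.

Using λ = h/√(2mKE):

For alpha particle: λ₁ = h/√(2m₁KE) = 2.93 × 10^-13 m
For deuteron: λ₂ = h/√(2m₂KE) = 4.13 × 10^-13 m

Since λ ∝ 1/√m at constant kinetic energy, the lighter particle has the longer wavelength.

The deuteron has the longer de Broglie wavelength.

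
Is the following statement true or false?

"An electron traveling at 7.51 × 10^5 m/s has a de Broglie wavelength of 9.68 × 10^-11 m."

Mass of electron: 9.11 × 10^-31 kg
False

The claim is incorrect.

Using λ = h/(mv):
λ = (6.626 × 10^-34 J·s) / (9.11 × 10^-31 kg × 7.51 × 10^5 m/s)
λ = 9.68 × 10^-10 m

The actual wavelength differs from the claimed 9.68 × 10^-11 m.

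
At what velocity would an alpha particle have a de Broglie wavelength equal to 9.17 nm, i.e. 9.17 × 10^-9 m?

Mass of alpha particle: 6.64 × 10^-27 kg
1.09 × 10^1 m/s

From λ = h/(mv), solve for v:

v = h/(mλ)
v = (6.626 × 10^-34 J·s) / (6.64 × 10^-27 kg × 9.17 × 10^-9 m)
v = 1.09 × 10^1 m/s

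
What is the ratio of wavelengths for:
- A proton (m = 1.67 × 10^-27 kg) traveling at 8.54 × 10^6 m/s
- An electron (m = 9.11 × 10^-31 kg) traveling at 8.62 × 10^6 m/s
λ₁/λ₂ = 5.51 × 10^-4

Using λ = h/(mv):

λ₁ = h/(m₁v₁) = 4.65 × 10^-14 m
λ₂ = h/(m₂v₂) = 8.44 × 10^-11 m

Ratio λ₁/λ₂ = (m₂v₂)/(m₁v₁)
         = (9.11 × 10^-31 kg × 8.62 × 10^6 m/s) / (1.67 × 10^-27 kg × 8.54 × 10^6 m/s)
         = 5.51 × 10^-4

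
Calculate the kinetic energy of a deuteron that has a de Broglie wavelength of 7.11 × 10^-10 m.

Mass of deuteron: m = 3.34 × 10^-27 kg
1.30 × 10^-22 J (or 8.11 × 10^-4 eV)

From λ = h/√(2mKE), we solve for KE:

λ² = h²/(2mKE)
KE = h²/(2mλ²)
KE = (6.626 × 10^-34 J·s)² / (2 × 3.34 × 10^-27 kg × (7.11 × 10^-10 m)²)
KE = 1.30 × 10^-22 J
KE = 8.11 × 10^-4 eV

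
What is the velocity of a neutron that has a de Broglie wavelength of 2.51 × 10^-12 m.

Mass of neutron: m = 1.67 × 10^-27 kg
1.58 × 10^5 m/s

From the de Broglie relation λ = h/(mv), we solve for v:

v = h/(mλ)
v = (6.626 × 10^-34 J·s) / (1.67 × 10^-27 kg × 2.51 × 10^-12 m)
v = 1.58 × 10^5 m/s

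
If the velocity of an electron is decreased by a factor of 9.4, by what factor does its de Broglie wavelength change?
The wavelength increases by a factor of 9.4.

From λ = h/(mv), the wavelength is inversely proportional to velocity:

λ ∝ 1/v

If v → v/9.4, then λ → 9.4λ

When velocity is decreased by a factor of 9.4, the wavelength increases by a factor of 9.4.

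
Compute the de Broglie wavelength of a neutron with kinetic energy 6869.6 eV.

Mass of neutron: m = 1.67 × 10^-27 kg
3.46 × 10^-13 m

Using λ = h/√(2mKE):

First convert KE to Joules: KE = 6869.6 eV = 1.101 × 10^-15 J

λ = h/√(2mKE)
λ = (6.626 × 10^-34 J·s) / √(2 × 1.67 × 10^-27 kg × 1.101 × 10^-15 J)
λ = 3.46 × 10^-13 m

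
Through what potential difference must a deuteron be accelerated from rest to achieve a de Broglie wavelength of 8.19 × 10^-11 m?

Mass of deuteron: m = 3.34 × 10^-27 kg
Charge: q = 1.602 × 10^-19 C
6.12 × 10^-2 V

From λ = h/√(2mqV), we solve for V:

λ² = h²/(2mqV)
V = h²/(2mqλ²)
V = (6.626 × 10^-34 J·s)² / (2 × 3.34 × 10^-27 kg × 1.602 × 10^-19 C × (8.19 × 10^-11 m)²)
V = 6.12 × 10^-2 V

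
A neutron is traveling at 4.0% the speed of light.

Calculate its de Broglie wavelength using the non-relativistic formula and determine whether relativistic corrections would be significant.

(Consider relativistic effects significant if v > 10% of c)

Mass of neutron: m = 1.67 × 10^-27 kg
No, relativistic corrections are not needed.

Using the non-relativistic de Broglie formula λ = h/(mv):

v = 4.0% × c = 1.199 × 10^7 m/s

λ = h/(mv)
λ = (6.626 × 10^-34 J·s) / (1.67 × 10^-27 kg × 1.199 × 10^7 m/s)
λ = 3.31 × 10^-14 m

Since v = 4.0% of c < 10% of c, relativistic corrections are NOT significant and this non-relativistic result is a good approximation.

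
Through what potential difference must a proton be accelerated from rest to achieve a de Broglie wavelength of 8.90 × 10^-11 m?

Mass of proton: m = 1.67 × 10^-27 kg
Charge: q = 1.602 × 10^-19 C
1.04 × 10^-1 V

From λ = h/√(2mqV), we solve for V:

λ² = h²/(2mqV)
V = h²/(2mqλ²)
V = (6.626 × 10^-34 J·s)² / (2 × 1.67 × 10^-27 kg × 1.602 × 10^-19 C × (8.90 × 10^-11 m)²)
V = 1.04 × 10^-1 V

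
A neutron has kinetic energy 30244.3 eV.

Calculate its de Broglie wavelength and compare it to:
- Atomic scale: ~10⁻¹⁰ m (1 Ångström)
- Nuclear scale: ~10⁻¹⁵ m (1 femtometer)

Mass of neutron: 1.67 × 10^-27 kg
λ = 1.65 × 10^-13 m, which is between nuclear and atomic scales.

Using λ = h/√(2mKE):

KE = 30244.3 eV = 4.846 × 10^-15 J

λ = h/√(2mKE)
λ = (6.626 × 10^-34 J·s) / √(2 × 1.67 × 10^-27 kg × 4.846 × 10^-15 J)
λ = 1.65 × 10^-13 m

Comparison:
- Atomic scale (10⁻¹⁰ m): λ is 0.0016× this size
- Nuclear scale (10⁻¹⁵ m): λ is 1.6e+02× this size

The wavelength is between nuclear and atomic scales.

This wavelength is appropriate for probing atomic structure but too large for nuclear physics experiments.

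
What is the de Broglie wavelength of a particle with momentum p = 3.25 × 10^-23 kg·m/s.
2.04 × 10^-11 m

Using the de Broglie relation λ = h/p:

λ = h/p
λ = (6.626 × 10^-34 J·s) / (3.25 × 10^-23 kg·m/s)
λ = 2.04 × 10^-11 m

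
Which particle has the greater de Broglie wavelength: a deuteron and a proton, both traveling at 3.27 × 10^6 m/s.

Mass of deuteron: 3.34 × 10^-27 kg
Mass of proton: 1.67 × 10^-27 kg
The proton has the longer wavelength.

Using λ = h/(mv), since both particles have the same velocity, the wavelength depends only on mass.

For deuteron: λ₁ = h/(m₁v) = 6.07 × 10^-14 m
For proton: λ₂ = h/(m₂v) = 1.21 × 10^-13 m

Since λ ∝ 1/m at constant velocity, the lighter particle has the longer wavelength.

The proton has the longer de Broglie wavelength.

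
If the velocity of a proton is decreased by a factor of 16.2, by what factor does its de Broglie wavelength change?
The wavelength increases by a factor of 16.2.

From λ = h/(mv), the wavelength is inversely proportional to velocity:

λ ∝ 1/v

If v → v/16.2, then λ → 16.2λ

When velocity is decreased by a factor of 16.2, the wavelength increases by a factor of 16.2.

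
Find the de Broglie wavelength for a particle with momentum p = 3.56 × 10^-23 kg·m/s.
1.86 × 10^-11 m

Using the de Broglie relation λ = h/p:

λ = h/p
λ = (6.626 × 10^-34 J·s) / (3.56 × 10^-23 kg·m/s)
λ = 1.86 × 10^-11 m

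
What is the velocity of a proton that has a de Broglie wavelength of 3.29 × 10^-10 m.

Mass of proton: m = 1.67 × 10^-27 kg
1.21 × 10^3 m/s

From the de Broglie relation λ = h/(mv), we solve for v:

v = h/(mλ)
v = (6.626 × 10^-34 J·s) / (1.67 × 10^-27 kg × 3.29 × 10^-10 m)
v = 1.21 × 10^3 m/s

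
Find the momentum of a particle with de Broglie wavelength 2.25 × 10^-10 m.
2.94 × 10^-24 kg·m/s

From the de Broglie relation λ = h/p, we solve for p:

p = h/λ
p = (6.626 × 10^-34 J·s) / (2.25 × 10^-10 m)
p = 2.94 × 10^-24 kg·m/s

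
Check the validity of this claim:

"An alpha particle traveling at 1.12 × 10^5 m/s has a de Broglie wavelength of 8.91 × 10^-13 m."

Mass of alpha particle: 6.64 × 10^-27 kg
True

The claim is correct.

Using λ = h/(mv):
λ = (6.626 × 10^-34 J·s) / (6.64 × 10^-27 kg × 1.12 × 10^5 m/s)
λ = 8.91 × 10^-13 m

This matches the claimed value.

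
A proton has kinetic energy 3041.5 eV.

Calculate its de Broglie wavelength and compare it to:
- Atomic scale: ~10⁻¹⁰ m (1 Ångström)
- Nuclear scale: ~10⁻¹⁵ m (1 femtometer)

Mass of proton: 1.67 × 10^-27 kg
λ = 5.19 × 10^-13 m, which is between nuclear and atomic scales.

Using λ = h/√(2mKE):

KE = 3041.5 eV = 4.873 × 10^-16 J

λ = h/√(2mKE)
λ = (6.626 × 10^-34 J·s) / √(2 × 1.67 × 10^-27 kg × 4.873 × 10^-16 J)
λ = 5.19 × 10^-13 m

Comparison:
- Atomic scale (10⁻¹⁰ m): λ is 0.0052× this size
- Nuclear scale (10⁻¹⁵ m): λ is 5.2e+02× this size

The wavelength is between nuclear and atomic scales.

This wavelength is appropriate for probing atomic structure but too large for nuclear physics experiments.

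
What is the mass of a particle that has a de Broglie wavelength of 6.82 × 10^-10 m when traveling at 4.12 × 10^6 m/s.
2.36 × 10^-31 kg

From the de Broglie relation λ = h/(mv), we solve for m:

m = h/(λv)
m = (6.626 × 10^-34 J·s) / (6.82 × 10^-10 m × 4.12 × 10^6 m/s)
m = 2.36 × 10^-31 kg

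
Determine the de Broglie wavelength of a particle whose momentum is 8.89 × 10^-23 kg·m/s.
7.45 × 10^-12 m

Using the de Broglie relation λ = h/p:

λ = h/p
λ = (6.626 × 10^-34 J·s) / (8.89 × 10^-23 kg·m/s)
λ = 7.45 × 10^-12 m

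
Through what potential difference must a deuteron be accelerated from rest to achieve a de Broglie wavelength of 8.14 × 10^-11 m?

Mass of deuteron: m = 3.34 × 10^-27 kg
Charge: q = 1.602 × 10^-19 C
6.19 × 10^-2 V

From λ = h/√(2mqV), we solve for V:

λ² = h²/(2mqV)
V = h²/(2mqλ²)
V = (6.626 × 10^-34 J·s)² / (2 × 3.34 × 10^-27 kg × 1.602 × 10^-19 C × (8.14 × 10^-11 m)²)
V = 6.19 × 10^-2 V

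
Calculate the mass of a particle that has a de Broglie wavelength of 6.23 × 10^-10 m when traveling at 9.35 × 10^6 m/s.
1.14 × 10^-31 kg

From the de Broglie relation λ = h/(mv), we solve for m:

m = h/(λv)
m = (6.626 × 10^-34 J·s) / (6.23 × 10^-10 m × 9.35 × 10^6 m/s)
m = 1.14 × 10^-31 kg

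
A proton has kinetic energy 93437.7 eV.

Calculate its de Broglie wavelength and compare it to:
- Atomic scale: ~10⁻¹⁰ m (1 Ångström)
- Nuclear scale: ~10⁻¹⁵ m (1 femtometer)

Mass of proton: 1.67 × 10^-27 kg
λ = 9.37 × 10^-14 m, which is between nuclear and atomic scales.

Using λ = h/√(2mKE):

KE = 93437.7 eV = 1.497 × 10^-14 J

λ = h/√(2mKE)
λ = (6.626 × 10^-34 J·s) / √(2 × 1.67 × 10^-27 kg × 1.497 × 10^-14 J)
λ = 9.37 × 10^-14 m

Comparison:
- Atomic scale (10⁻¹⁰ m): λ is 0.00094× this size
- Nuclear scale (10⁻¹⁵ m): λ is 94× this size

The wavelength is between nuclear and atomic scales.

This wavelength is appropriate for probing atomic structure but too large for nuclear physics experiments.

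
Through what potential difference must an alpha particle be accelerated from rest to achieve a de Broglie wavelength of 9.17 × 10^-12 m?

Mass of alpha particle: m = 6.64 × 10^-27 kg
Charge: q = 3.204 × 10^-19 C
1.23 V

From λ = h/√(2mqV), we solve for V:

λ² = h²/(2mqV)
V = h²/(2mqλ²)
V = (6.626 × 10^-34 J·s)² / (2 × 6.64 × 10^-27 kg × 3.204 × 10^-19 C × (9.17 × 10^-12 m)²)
V = 1.23 V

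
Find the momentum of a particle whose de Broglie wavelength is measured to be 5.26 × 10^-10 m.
1.26 × 10^-24 kg·m/s

From the de Broglie relation λ = h/p, we solve for p:

p = h/λ
p = (6.626 × 10^-34 J·s) / (5.26 × 10^-10 m)
p = 1.26 × 10^-24 kg·m/s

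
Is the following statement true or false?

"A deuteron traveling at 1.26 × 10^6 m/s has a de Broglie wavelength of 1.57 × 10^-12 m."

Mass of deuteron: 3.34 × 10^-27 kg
False

The claim is incorrect.

Using λ = h/(mv):
λ = (6.626 × 10^-34 J·s) / (3.34 × 10^-27 kg × 1.26 × 10^6 m/s)
λ = 1.57 × 10^-13 m

The actual wavelength differs from the claimed 1.57 × 10^-12 m.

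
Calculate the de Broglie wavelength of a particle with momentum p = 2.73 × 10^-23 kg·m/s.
2.43 × 10^-11 m

Using the de Broglie relation λ = h/p:

λ = h/p
λ = (6.626 × 10^-34 J·s) / (2.73 × 10^-23 kg·m/s)
λ = 2.43 × 10^-11 m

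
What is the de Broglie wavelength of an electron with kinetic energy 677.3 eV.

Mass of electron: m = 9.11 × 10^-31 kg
4.71 × 10^-11 m

Using λ = h/√(2mKE):

First convert KE to Joules: KE = 677.3 eV = 1.085 × 10^-16 J

λ = h/√(2mKE)
λ = (6.626 × 10^-34 J·s) / √(2 × 9.11 × 10^-31 kg × 1.085 × 10^-16 J)
λ = 4.71 × 10^-11 m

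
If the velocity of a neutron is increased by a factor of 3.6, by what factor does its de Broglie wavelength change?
The wavelength decreases by a factor of 3.6.

From λ = h/(mv), the wavelength is inversely proportional to velocity:

λ ∝ 1/v

If v → 3.6v, then λ → λ/3.6

When velocity is increased by a factor of 3.6, the wavelength decreases by a factor of 3.6.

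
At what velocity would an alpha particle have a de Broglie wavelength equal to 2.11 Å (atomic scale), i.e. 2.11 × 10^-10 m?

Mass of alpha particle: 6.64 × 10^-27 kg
4.73 × 10^2 m/s

From λ = h/(mv), solve for v:

v = h/(mλ)
v = (6.626 × 10^-34 J·s) / (6.64 × 10^-27 kg × 2.11 × 10^-10 m)
v = 4.73 × 10^2 m/s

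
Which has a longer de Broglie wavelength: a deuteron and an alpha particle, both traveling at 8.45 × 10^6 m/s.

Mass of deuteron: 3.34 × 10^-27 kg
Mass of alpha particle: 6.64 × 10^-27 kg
The deuteron has the longer wavelength.

Using λ = h/(mv), since both particles have the same velocity, the wavelength depends only on mass.

For deuteron: λ₁ = h/(m₁v) = 2.35 × 10^-14 m
For alpha particle: λ₂ = h/(m₂v) = 1.18 × 10^-14 m

Since λ ∝ 1/m at constant velocity, the lighter particle has the longer wavelength.

The deuteron has the longer de Broglie wavelength.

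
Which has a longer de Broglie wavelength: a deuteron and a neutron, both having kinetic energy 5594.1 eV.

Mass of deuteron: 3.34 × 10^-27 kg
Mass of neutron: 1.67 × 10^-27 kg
The neutron has the longer wavelength.

Using λ = h/√(2mKE):

For deuteron: λ₁ = h/√(2m₁KE) = 2.71 × 10^-13 m
For neutron: λ₂ = h/√(2m₂KE) = 3.83 × 10^-13 m

Since λ ∝ 1/√m at constant kinetic energy, the lighter particle has the longer wavelength.

The neutron has the longer de Broglie wavelength.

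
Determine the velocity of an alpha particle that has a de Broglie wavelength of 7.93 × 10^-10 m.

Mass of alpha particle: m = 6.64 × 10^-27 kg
1.26 × 10^2 m/s

From the de Broglie relation λ = h/(mv), we solve for v:

v = h/(mλ)
v = (6.626 × 10^-34 J·s) / (6.64 × 10^-27 kg × 7.93 × 10^-10 m)
v = 1.26 × 10^2 m/s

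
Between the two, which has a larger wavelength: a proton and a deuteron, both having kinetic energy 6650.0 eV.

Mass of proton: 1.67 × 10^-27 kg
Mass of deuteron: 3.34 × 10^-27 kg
The proton has the longer wavelength.

Using λ = h/√(2mKE):

For proton: λ₁ = h/√(2m₁KE) = 3.51 × 10^-13 m
For deuteron: λ₂ = h/√(2m₂KE) = 2.48 × 10^-13 m

Since λ ∝ 1/√m at constant kinetic energy, the lighter particle has the longer wavelength.

The proton has the longer de Broglie wavelength.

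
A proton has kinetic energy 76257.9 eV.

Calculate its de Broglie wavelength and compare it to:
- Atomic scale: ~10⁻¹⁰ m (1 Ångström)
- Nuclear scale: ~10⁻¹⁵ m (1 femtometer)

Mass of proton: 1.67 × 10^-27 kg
λ = 1.04 × 10^-13 m, which is between nuclear and atomic scales.

Using λ = h/√(2mKE):

KE = 76257.9 eV = 1.222 × 10^-14 J

λ = h/√(2mKE)
λ = (6.626 × 10^-34 J·s) / √(2 × 1.67 × 10^-27 kg × 1.222 × 10^-14 J)
λ = 1.04 × 10^-13 m

Comparison:
- Atomic scale (10⁻¹⁰ m): λ is 0.001× this size
- Nuclear scale (10⁻¹⁵ m): λ is 1e+02× this size

The wavelength is between nuclear and atomic scales.

This wavelength is appropriate for probing atomic structure but too large for nuclear physics experiments.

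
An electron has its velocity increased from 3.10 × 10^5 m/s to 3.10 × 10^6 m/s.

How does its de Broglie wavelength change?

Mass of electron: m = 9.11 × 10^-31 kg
The wavelength decreases by a factor of 10.

Using λ = h/(mv):

Initial wavelength: λ₁ = h/(mv₁) = 2.35 × 10^-9 m
Final wavelength: λ₂ = h/(mv₂) = 2.35 × 10^-10 m

Since λ ∝ 1/v, when velocity increases by a factor of 10, the wavelength decreases by a factor of 10.

λ₂/λ₁ = v₁/v₂ = 1/10

The wavelength decreases by a factor of 10.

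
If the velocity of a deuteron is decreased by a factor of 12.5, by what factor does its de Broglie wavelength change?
The wavelength increases by a factor of 12.5.

From λ = h/(mv), the wavelength is inversely proportional to velocity:

λ ∝ 1/v

If v → v/12.5, then λ → 12.5λ

When velocity is decreased by a factor of 12.5, the wavelength increases by a factor of 12.5.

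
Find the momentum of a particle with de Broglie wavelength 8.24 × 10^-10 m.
8.04 × 10^-25 kg·m/s

From the de Broglie relation λ = h/p, we solve for p:

p = h/λ
p = (6.626 × 10^-34 J·s) / (8.24 × 10^-10 m)
p = 8.04 × 10^-25 kg·m/s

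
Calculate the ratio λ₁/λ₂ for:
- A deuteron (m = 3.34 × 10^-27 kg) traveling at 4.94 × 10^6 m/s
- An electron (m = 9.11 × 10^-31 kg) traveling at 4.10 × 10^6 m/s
λ₁/λ₂ = 2.26 × 10^-4

Using λ = h/(mv):

λ₁ = h/(m₁v₁) = 4.02 × 10^-14 m
λ₂ = h/(m₂v₂) = 1.77 × 10^-10 m

Ratio λ₁/λ₂ = (m₂v₂)/(m₁v₁)
         = (9.11 × 10^-31 kg × 4.10 × 10^6 m/s) / (3.34 × 10^-27 kg × 4.94 × 10^6 m/s)
         = 2.26 × 10^-4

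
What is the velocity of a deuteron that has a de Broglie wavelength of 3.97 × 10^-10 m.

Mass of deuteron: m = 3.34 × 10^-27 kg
5.00 × 10^2 m/s

From the de Broglie relation λ = h/(mv), we solve for v:

v = h/(mλ)
v = (6.626 × 10^-34 J·s) / (3.34 × 10^-27 kg × 3.97 × 10^-10 m)
v = 5.00 × 10^2 m/s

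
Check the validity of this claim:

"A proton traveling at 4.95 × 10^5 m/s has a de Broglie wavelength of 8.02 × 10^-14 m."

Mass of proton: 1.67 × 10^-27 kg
False

The claim is incorrect.

Using λ = h/(mv):
λ = (6.626 × 10^-34 J·s) / (1.67 × 10^-27 kg × 4.95 × 10^5 m/s)
λ = 8.02 × 10^-13 m

The actual wavelength differs from the claimed 8.02 × 10^-14 m.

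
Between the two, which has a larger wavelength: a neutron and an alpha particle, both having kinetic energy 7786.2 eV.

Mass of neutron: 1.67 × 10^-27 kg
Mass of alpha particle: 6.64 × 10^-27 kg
The neutron has the longer wavelength.

Using λ = h/√(2mKE):

For neutron: λ₁ = h/√(2m₁KE) = 3.25 × 10^-13 m
For alpha particle: λ₂ = h/√(2m₂KE) = 1.63 × 10^-13 m

Since λ ∝ 1/√m at constant kinetic energy, the lighter particle has the longer wavelength.

The neutron has the longer de Broglie wavelength.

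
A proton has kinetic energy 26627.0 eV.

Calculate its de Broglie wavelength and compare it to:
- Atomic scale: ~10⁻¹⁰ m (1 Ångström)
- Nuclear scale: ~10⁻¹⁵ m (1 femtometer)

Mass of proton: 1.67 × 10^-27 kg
λ = 1.76 × 10^-13 m, which is between nuclear and atomic scales.

Using λ = h/√(2mKE):

KE = 26627.0 eV = 4.266 × 10^-15 J

λ = h/√(2mKE)
λ = (6.626 × 10^-34 J·s) / √(2 × 1.67 × 10^-27 kg × 4.266 × 10^-15 J)
λ = 1.76 × 10^-13 m

Comparison:
- Atomic scale (10⁻¹⁰ m): λ is 0.0018× this size
- Nuclear scale (10⁻¹⁵ m): λ is 1.8e+02× this size

The wavelength is between nuclear and atomic scales.

This wavelength is appropriate for probing atomic structure but too large for nuclear physics experiments.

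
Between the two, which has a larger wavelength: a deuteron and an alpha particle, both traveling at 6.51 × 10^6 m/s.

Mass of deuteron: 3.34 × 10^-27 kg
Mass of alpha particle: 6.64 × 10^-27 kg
The deuteron has the longer wavelength.

Using λ = h/(mv), since both particles have the same velocity, the wavelength depends only on mass.

For deuteron: λ₁ = h/(m₁v) = 3.05 × 10^-14 m
For alpha particle: λ₂ = h/(m₂v) = 1.53 × 10^-14 m

Since λ ∝ 1/m at constant velocity, the lighter particle has the longer wavelength.

The deuteron has the longer de Broglie wavelength.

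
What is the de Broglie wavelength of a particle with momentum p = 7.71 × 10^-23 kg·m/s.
8.59 × 10^-12 m

Using the de Broglie relation λ = h/p:

λ = h/p
λ = (6.626 × 10^-34 J·s) / (7.71 × 10^-23 kg·m/s)
λ = 8.59 × 10^-12 m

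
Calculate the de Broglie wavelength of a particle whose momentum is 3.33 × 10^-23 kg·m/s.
1.99 × 10^-11 m

Using the de Broglie relation λ = h/p:

λ = h/p
λ = (6.626 × 10^-34 J·s) / (3.33 × 10^-23 kg·m/s)
λ = 1.99 × 10^-11 m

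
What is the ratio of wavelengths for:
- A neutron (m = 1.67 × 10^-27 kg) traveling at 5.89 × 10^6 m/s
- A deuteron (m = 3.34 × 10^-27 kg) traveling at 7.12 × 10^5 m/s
λ₁/λ₂ = 0.242

Using λ = h/(mv):

λ₁ = h/(m₁v₁) = 6.74 × 10^-14 m
λ₂ = h/(m₂v₂) = 2.79 × 10^-13 m

Ratio λ₁/λ₂ = (m₂v₂)/(m₁v₁)
         = (3.34 × 10^-27 kg × 7.12 × 10^5 m/s) / (1.67 × 10^-27 kg × 5.89 × 10^6 m/s)
         = 0.242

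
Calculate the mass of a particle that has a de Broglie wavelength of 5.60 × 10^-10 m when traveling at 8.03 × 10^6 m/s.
1.47 × 10^-31 kg

From the de Broglie relation λ = h/(mv), we solve for m:

m = h/(λv)
m = (6.626 × 10^-34 J·s) / (5.60 × 10^-10 m × 8.03 × 10^6 m/s)
m = 1.47 × 10^-31 kg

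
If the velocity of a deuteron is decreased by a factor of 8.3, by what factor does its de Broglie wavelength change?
The wavelength increases by a factor of 8.3.

From λ = h/(mv), the wavelength is inversely proportional to velocity:

λ ∝ 1/v

If v → v/8.3, then λ → 8.3λ

When velocity is decreased by a factor of 8.3, the wavelength increases by a factor of 8.3.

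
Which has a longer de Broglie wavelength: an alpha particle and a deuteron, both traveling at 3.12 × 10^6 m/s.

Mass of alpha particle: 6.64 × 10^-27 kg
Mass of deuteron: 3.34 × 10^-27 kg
The deuteron has the longer wavelength.

Using λ = h/(mv), since both particles have the same velocity, the wavelength depends only on mass.

For alpha particle: λ₁ = h/(m₁v) = 3.20 × 10^-14 m
For deuteron: λ₂ = h/(m₂v) = 6.36 × 10^-14 m

Since λ ∝ 1/m at constant velocity, the lighter particle has the longer wavelength.

The deuteron has the longer de Broglie wavelength.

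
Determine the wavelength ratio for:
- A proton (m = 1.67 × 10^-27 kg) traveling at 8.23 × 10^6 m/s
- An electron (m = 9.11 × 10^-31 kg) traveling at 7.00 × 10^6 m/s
λ₁/λ₂ = 4.64 × 10^-4

Using λ = h/(mv):

λ₁ = h/(m₁v₁) = 4.82 × 10^-14 m
λ₂ = h/(m₂v₂) = 1.04 × 10^-10 m

Ratio λ₁/λ₂ = (m₂v₂)/(m₁v₁)
         = (9.11 × 10^-31 kg × 7.00 × 10^6 m/s) / (1.67 × 10^-27 kg × 8.23 × 10^6 m/s)
         = 4.64 × 10^-4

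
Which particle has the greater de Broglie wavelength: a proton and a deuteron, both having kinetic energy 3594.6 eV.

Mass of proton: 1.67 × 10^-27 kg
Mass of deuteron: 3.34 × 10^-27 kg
The proton has the longer wavelength.

Using λ = h/√(2mKE):

For proton: λ₁ = h/√(2m₁KE) = 4.78 × 10^-13 m
For deuteron: λ₂ = h/√(2m₂KE) = 3.38 × 10^-13 m

Since λ ∝ 1/√m at constant kinetic energy, the lighter particle has the longer wavelength.

The proton has the longer de Broglie wavelength.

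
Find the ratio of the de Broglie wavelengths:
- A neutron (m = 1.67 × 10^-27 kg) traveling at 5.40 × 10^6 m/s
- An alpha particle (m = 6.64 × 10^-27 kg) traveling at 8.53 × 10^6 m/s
λ₁/λ₂ = 6.28

Using λ = h/(mv):

λ₁ = h/(m₁v₁) = 7.35 × 10^-14 m
λ₂ = h/(m₂v₂) = 1.17 × 10^-14 m

Ratio λ₁/λ₂ = (m₂v₂)/(m₁v₁)
         = (6.64 × 10^-27 kg × 8.53 × 10^6 m/s) / (1.67 × 10^-27 kg × 5.40 × 10^6 m/s)
         = 6.28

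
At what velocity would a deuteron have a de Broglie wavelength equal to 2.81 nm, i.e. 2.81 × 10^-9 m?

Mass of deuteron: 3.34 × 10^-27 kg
7.06 × 10^1 m/s

From λ = h/(mv), solve for v:

v = h/(mλ)
v = (6.626 × 10^-34 J·s) / (3.34 × 10^-27 kg × 2.81 × 10^-9 m)
v = 7.06 × 10^1 m/s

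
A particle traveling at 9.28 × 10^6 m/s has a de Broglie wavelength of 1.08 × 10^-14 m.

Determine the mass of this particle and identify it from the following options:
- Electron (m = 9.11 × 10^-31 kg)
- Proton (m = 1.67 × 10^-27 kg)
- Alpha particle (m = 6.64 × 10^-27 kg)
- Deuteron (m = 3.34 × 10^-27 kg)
The particle is an alpha particle.

From λ = h/(mv), solve for mass:

m = h/(λv)
m = (6.626 × 10^-34 J·s) / (1.08 × 10^-14 m × 9.28 × 10^6 m/s)
m = 6.61 × 10^-27 kg

Comparing with the listed masses, this is closest to an alpha particle.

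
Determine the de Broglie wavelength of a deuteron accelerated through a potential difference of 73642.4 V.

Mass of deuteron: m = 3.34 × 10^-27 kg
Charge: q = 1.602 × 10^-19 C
7.46 × 10^-14 m

When a particle is accelerated through voltage V, it gains kinetic energy KE = qV.

The de Broglie wavelength is then λ = h/√(2mqV):

λ = h/√(2mqV)
λ = (6.626 × 10^-34 J·s) / √(2 × 3.34 × 10^-27 kg × 1.602 × 10^-19 C × 73642.4 V)
λ = 7.46 × 10^-14 m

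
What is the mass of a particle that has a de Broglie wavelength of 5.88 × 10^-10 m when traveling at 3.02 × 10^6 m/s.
3.73 × 10^-31 kg

From the de Broglie relation λ = h/(mv), we solve for m:

m = h/(λv)
m = (6.626 × 10^-34 J·s) / (5.88 × 10^-10 m × 3.02 × 10^6 m/s)
m = 3.73 × 10^-31 kg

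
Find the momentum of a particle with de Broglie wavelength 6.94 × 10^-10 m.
9.55 × 10^-25 kg·m/s

From the de Broglie relation λ = h/p, we solve for p:

p = h/λ
p = (6.626 × 10^-34 J·s) / (6.94 × 10^-10 m)
p = 9.55 × 10^-25 kg·m/s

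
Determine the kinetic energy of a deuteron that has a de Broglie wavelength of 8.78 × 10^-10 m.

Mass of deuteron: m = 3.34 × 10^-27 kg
8.53 × 10^-23 J (or 5.32 × 10^-4 eV)

From λ = h/√(2mKE), we solve for KE:

λ² = h²/(2mKE)
KE = h²/(2mλ²)
KE = (6.626 × 10^-34 J·s)² / (2 × 3.34 × 10^-27 kg × (8.78 × 10^-10 m)²)
KE = 8.53 × 10^-23 J
KE = 5.32 × 10^-4 eV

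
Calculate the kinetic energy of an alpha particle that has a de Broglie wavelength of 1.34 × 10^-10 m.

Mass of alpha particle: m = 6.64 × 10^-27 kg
1.84 × 10^-21 J (or 0.0115 eV)

From λ = h/√(2mKE), we solve for KE:

λ² = h²/(2mKE)
KE = h²/(2mλ²)
KE = (6.626 × 10^-34 J·s)² / (2 × 6.64 × 10^-27 kg × (1.34 × 10^-10 m)²)
KE = 1.84 × 10^-21 J
KE = 0.0115 eV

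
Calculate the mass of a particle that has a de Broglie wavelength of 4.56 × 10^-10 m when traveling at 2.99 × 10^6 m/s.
4.86 × 10^-31 kg

From the de Broglie relation λ = h/(mv), we solve for m:

m = h/(λv)
m = (6.626 × 10^-34 J·s) / (4.56 × 10^-10 m × 2.99 × 10^6 m/s)
m = 4.86 × 10^-31 kg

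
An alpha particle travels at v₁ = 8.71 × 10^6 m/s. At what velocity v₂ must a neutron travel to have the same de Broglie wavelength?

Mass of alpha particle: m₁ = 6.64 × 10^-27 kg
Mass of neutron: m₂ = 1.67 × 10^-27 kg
v₂ = 3.46 × 10^7 m/s

For equal de Broglie wavelengths: λ₁ = λ₂

h/(m₁v₁) = h/(m₂v₂)
m₁v₁ = m₂v₂
v₂ = v₁ · (m₁/m₂)

v₂ = 8.71 × 10^6 m/s × (6.64 × 10^-27 kg / 1.67 × 10^-27 kg)
v₂ = 3.46 × 10^7 m/s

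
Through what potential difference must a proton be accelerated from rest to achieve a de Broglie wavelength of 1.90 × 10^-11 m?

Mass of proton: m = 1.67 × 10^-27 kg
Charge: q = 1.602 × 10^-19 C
2.27 V

From λ = h/√(2mqV), we solve for V:

λ² = h²/(2mqV)
V = h²/(2mqλ²)
V = (6.626 × 10^-34 J·s)² / (2 × 1.67 × 10^-27 kg × 1.602 × 10^-19 C × (1.90 × 10^-11 m)²)
V = 2.27 V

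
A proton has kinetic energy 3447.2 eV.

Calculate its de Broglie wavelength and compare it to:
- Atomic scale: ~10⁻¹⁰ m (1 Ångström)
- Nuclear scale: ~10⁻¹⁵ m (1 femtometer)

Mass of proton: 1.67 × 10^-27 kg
λ = 4.88 × 10^-13 m, which is between nuclear and atomic scales.

Using λ = h/√(2mKE):

KE = 3447.2 eV = 5.523 × 10^-16 J

λ = h/√(2mKE)
λ = (6.626 × 10^-34 J·s) / √(2 × 1.67 × 10^-27 kg × 5.523 × 10^-16 J)
λ = 4.88 × 10^-13 m

Comparison:
- Atomic scale (10⁻¹⁰ m): λ is 0.0049× this size
- Nuclear scale (10⁻¹⁵ m): λ is 4.9e+02× this size

The wavelength is between nuclear and atomic scales.

This wavelength is appropriate for probing atomic structure but too large for nuclear physics experiments.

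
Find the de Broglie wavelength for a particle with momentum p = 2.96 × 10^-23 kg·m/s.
2.24 × 10^-11 m

Using the de Broglie relation λ = h/p:

λ = h/p
λ = (6.626 × 10^-34 J·s) / (2.96 × 10^-23 kg·m/s)
λ = 2.24 × 10^-11 m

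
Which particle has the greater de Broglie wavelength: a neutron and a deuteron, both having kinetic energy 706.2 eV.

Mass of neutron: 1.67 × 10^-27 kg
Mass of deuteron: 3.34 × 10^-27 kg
The neutron has the longer wavelength.

Using λ = h/√(2mKE):

For neutron: λ₁ = h/√(2m₁KE) = 1.08 × 10^-12 m
For deuteron: λ₂ = h/√(2m₂KE) = 7.62 × 10^-13 m

Since λ ∝ 1/√m at constant kinetic energy, the lighter particle has the longer wavelength.

The neutron has the longer de Broglie wavelength.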